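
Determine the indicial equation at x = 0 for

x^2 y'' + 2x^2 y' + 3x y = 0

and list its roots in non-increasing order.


Divide by x^2 to reach normal form y'' + P_1(x) y' + P_2(x) y = 0 with P_1(x) = 2 and P_2(x) = 3/x.
x = 0 is a singular point because the y-coefficient 3/x has a pole at x = 0.
It is a regular singular point because x P_1(x) = p(x) = 2x and x^2 P_2(x) = q(x) = 3x are polynomials, hence analytic at x = 0.
p(0) = 0,  q(0) = 0.
Indicial equation: r(r-1) + p(0) r + q(0) = 0, i.e. r^2 + (p(0) - 1) r + q(0) = 0, i.e. r^2 - 1 r = 0.
Discriminant: (-1)^2 - 4(0) = 1, so r = (1 ± 1)/2.
Solving: r_1 = 1, r_2 = 0.

indicial: r^2 - 1 r = 0; roots r_1 = 1, r_2 = 0


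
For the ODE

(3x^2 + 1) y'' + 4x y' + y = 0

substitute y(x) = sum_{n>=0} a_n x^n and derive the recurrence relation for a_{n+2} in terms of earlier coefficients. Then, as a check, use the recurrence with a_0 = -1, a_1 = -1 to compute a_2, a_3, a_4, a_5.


Substitute y = sum_n a_n x^n.
(1 + 3 x^2) y'' contributes (n+2)(n+1) a_{n+2} + 3 n(n-1) a_n at x^n.
4 x y'(x) contributes 4 n a_n at x^n.
y(x) contributes 1 a_n at x^n.
Matching x^n: (n+2)(n+1) a_{n+2} + (3 n(n-1) + 4 n + 1) a_n = 0.
Thus a_{n+2} = (-3 n(n-1) - 4 n - 1) / ((n+1)(n+2)) * a_n.

Check with a_0 = -1, a_1 = -1 (apply the recurrence for n = 0, 1, 2, 3): a_0 = -1, a_1 = -1, a_2 = 1/2, a_3 = 5/6, a_4 = -5/8, a_5 = -31/24.

a_(n+2) = (-3 n(n-1) - 4 n - 1) / ((n+1)(n+2)) * a_n; check: a_0 = -1, a_1 = -1, a_2 = 1/2, a_3 = 5/6, a_4 = -5/8, a_5 = -31/24


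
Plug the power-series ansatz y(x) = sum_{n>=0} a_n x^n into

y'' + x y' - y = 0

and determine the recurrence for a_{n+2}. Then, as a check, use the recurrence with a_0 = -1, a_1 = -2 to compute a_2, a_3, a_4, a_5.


Substitute y = sum_n a_n x^n.
y''(x) has coefficient (n+2)(n+1) a_{n+2} at x^n;
x y'(x) has coefficient n a_n at x^n (shift);
-y(x) has coefficient -1 a_n at x^n.
Matching x^n: (n+2)(n+1) a_{n+2} + (n - 1) a_n = 0.
Thus a_{n+2} = (-n + 1) / ((n+1)(n+2)) * a_n.

Check with a_0 = -1, a_1 = -2 (apply the recurrence for n = 0, 1, 2, 3): a_0 = -1, a_1 = -2, a_2 = -1/2, a_3 = 0, a_4 = 1/24, a_5 = 0.

a_(n+2) = (-n + 1) / ((n+1)(n+2)) * a_n; check: a_0 = -1, a_1 = -2, a_2 = -1/2, a_3 = 0, a_4 = 1/24, a_5 = 0


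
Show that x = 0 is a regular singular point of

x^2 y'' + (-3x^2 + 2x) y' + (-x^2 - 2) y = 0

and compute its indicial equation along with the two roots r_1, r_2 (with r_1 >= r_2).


Divide by x^2 to reach normal form y'' + P_1(x) y' + P_2(x) y = 0 with P_1(x) = -3 + 2/x and P_2(x) = -1 - 2/x^2.
x = 0 is a singular point because the y'-coefficient -3 + 2/x has a pole at x = 0 and the y-coefficient -1 - 2/x^2 has a pole at x = 0.
It is a regular singular point because x P_1(x) = p(x) = 2 - 3x and x^2 P_2(x) = q(x) = -x^2 - 2 are polynomials, hence analytic at x = 0.
p(0) = 2,  q(0) = -2.
Indicial equation: r(r-1) + p(0) r + q(0) = 0, i.e. r^2 + (p(0) - 1) r + q(0) = 0, i.e. r^2 + 1 r - 2 = 0.
Discriminant: (1)^2 - 4(-2) = 9, so r = (-1 ± 3)/2.
Solving: r_1 = 1, r_2 = -2.

indicial: r^2 + 1 r - 2 = 0; roots r_1 = 1, r_2 = -2


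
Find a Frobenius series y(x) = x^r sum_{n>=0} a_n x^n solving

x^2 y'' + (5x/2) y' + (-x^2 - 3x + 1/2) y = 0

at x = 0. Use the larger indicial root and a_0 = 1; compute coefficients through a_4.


Write in Frobenius form y'' + (p(x)/x) y' + (q(x)/x^2) y = 0:
  p(x) = 5/2,  q(x) = -x^2 - 3x + 1/2.
Indicial equation: r(r-1) + (5/2) r + (1/2) = 0 -> roots r_1 = -1/2, r_2 = -1.
Take r = r_1 = -1/2. Let y(x) = x^r sum_{n>=0} a_n x^n with a_0 = 1.
Substitute y = x^r sum a_n x^n and match x^{r+n}. The recurrence is
  D(n) a_n - 3 a_{n-1} - 1 a_{n-2} = 0,  where D(n) = (r+n)(r+n-1) + (5/2)(r+n) + (1/2).
  a_n = [3 a_{n-1} + 1 a_{n-2}] / D(n).
Since the indicial polynomial factors as (r - r_1)(r - r_2), D(n) = (r_1 + n - r_1)(r_1 + n - r_2) = n(n + 1/2).
Evaluating step by step (a_0 = 1):
  n = 1: D(1) = 1(1 + 1/2) = 3/2; numerator = 3(1) = 3; a_1 = (3)/(3/2) = 2
  n = 2: D(2) = 2(2 + 1/2) = 5; numerator = 3(2) + 1(1) = 7; a_2 = (7)/(5) = 7/5
  n = 3: D(3) = 3(3 + 1/2) = 21/2; numerator = 3(7/5) + 1(2) = 31/5; a_3 = (31/5)/(21/2) = 62/105
  n = 4: D(4) = 4(4 + 1/2) = 18; numerator = 3(62/105) + 1(7/5) = 111/35; a_4 = (111/35)/(18) = 37/210

r = -1/2; a_0 = 1; a_1 = 2; a_2 = 7/5; a_3 = 62/105; a_4 = 37/210


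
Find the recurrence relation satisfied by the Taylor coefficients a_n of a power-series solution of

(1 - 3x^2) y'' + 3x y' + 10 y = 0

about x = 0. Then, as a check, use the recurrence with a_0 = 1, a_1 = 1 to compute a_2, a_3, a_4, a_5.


Substitute y = sum_n a_n x^n.
(1 - 3 x^2) y'' contributes (n+2)(n+1) a_{n+2} - 3 n(n-1) a_n at x^n.
3 x y'(x) contributes 3 n a_n at x^n.
10 y(x) contributes 10 a_n at x^n.
Matching x^n: (n+2)(n+1) a_{n+2} + (-3 n(n-1) + 3 n + 10) a_n = 0.
Thus a_{n+2} = (3 n(n-1) - 3 n - 10) / ((n+1)(n+2)) * a_n.

Check with a_0 = 1, a_1 = 1 (apply the recurrence for n = 0, 1, 2, 3): a_0 = 1, a_1 = 1, a_2 = -5, a_3 = -13/6, a_4 = 25/6, a_5 = 13/120.

a_(n+2) = (3 n(n-1) - 3 n - 10) / ((n+1)(n+2)) * a_n; check: a_0 = 1, a_1 = 1, a_2 = -5, a_3 = -13/6, a_4 = 25/6, a_5 = 13/120


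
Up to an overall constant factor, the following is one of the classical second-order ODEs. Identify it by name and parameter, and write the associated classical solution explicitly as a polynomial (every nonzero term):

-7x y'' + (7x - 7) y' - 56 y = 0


All three coefficients share the factor -7; dividing through by -7 gives  x y'' + (1 - x) y' + 8 y = 0.
This matches the Laguerre equation x y'' + (1 - x) y' + n y = 0 with n = 8; the polynomial solution is L_8(x).
With y = sum_k a_k x^k, matching x^k gives (k+1)k a_{k+1} + (k+1) a_{k+1} - k a_k + n a_k = 0, i.e. (k+1)^2 a_{k+1} = (k - n) a_k = (k - 8) a_k. The right side vanishes at k = 8, so the series terminates at degree 8.
Standard normalization L_n(0) = 1 gives a_0 = 1. Work upward with a_{k+1} = (k - 8) a_k / (k+1)^2:
  a_1 = (0 - 8)(1) / 1^2 = -8/1 = -8
  a_2 = (1 - 8)(-8) / 2^2 = 56/4 = 14
  a_3 = (2 - 8)(14) / 3^2 = -84/9 = -28/3
  a_4 = (3 - 8)(-28/3) / 4^2 = (140/3)/16 = 35/12
  a_5 = (4 - 8)(35/12) / 5^2 = (-35/3)/25 = -7/15
  a_6 = (5 - 8)(-7/15) / 6^2 = (7/5)/36 = 7/180
  a_7 = (6 - 8)(7/180) / 7^2 = (-7/90)/49 = -1/630
  a_8 = (7 - 8)(-1/630) / 8^2 = (1/630)/64 = 1/40320
Hence L_8(x) = x^8/40320 - x^7/630 + 7 x^6/180 - 7 x^5/15 + 35 x^4/12 - 28 x^3/3 + 14 x^2 - 8 x + 1.

L_8(x); series = x^8/40320 - x^7/630 + 7 x^6/180 - 7 x^5/15 + 35 x^4/12 - 28 x^3/3 + 14 x^2 - 8 x + 1


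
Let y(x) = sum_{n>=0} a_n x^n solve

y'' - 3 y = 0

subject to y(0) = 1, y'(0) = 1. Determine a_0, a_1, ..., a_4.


Ansatz: y(x) = sum_{n>=0} a_n x^n, so y'(x) = sum_{n>=1} n a_n x^(n-1) and y''(x) = sum_{n>=2} n(n-1) a_n x^(n-2).
Substitute into P(x) y'' + Q(x) y' + R(x) y = 0 with P(x) = 1, Q(x) = 0, R(x) = -3, and match powers of x.
Initial conditions: a_0 = 1, a_1 = 1.
Setting the coefficient of each power of x to zero and solving order by order (substituting the coefficients already found):
  x^0: 2 a_2 - 3 a_0 = 0  ->  2 a_2 = 3 a_0 = 3  ->  a_2 = 3/2
  x^1: 6 a_3 - 3 a_1 = 0  ->  6 a_3 = 3 a_1 = 3  ->  a_3 = 1/2
  x^2: 12 a_4 - 3 a_2 = 0  ->  12 a_4 = 3 a_2 = 9/2  ->  a_4 = 3/8
Truncated series: y(x) = 1 + x + (3/2) x^2 + (1/2) x^3 + (3/8) x^4 + O(x^5).

a_0 = 1; a_1 = 1; a_2 = 3/2; a_3 = 1/2; a_4 = 3/8


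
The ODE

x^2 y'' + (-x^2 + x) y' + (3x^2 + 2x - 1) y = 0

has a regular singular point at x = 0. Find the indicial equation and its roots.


Divide by x^2 to reach normal form y'' + P_1(x) y' + P_2(x) y = 0 with P_1(x) = -1 + 1/x and P_2(x) = 3 + 2/x - 1/x^2.
x = 0 is a singular point because the y'-coefficient -1 + 1/x has a pole at x = 0 and the y-coefficient 3 + 2/x - 1/x^2 has a pole at x = 0.
It is a regular singular point because x P_1(x) = p(x) = 1 - x and x^2 P_2(x) = q(x) = 3x^2 + 2x - 1 are polynomials, hence analytic at x = 0.
p(0) = 1,  q(0) = -1.
Indicial equation: r(r-1) + p(0) r + q(0) = 0, i.e. r^2 + (p(0) - 1) r + q(0) = 0, i.e. r^2 - 1 = 0.
Discriminant: (0)^2 - 4(-1) = 4, so r = (0 ± 2)/2.
Solving: r_1 = 1, r_2 = -1.

indicial: r^2 - 1 = 0; roots r_1 = 1, r_2 = -1


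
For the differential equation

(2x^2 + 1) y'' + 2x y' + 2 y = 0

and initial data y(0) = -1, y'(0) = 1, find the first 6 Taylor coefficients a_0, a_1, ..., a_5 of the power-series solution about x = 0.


Ansatz: y(x) = sum_{n>=0} a_n x^n, so y'(x) = sum_{n>=1} n a_n x^(n-1) and y''(x) = sum_{n>=2} n(n-1) a_n x^(n-2).
Substitute into P(x) y'' + Q(x) y' + R(x) y = 0 with P(x) = 2x^2 + 1, Q(x) = 2x, R(x) = 2, and match powers of x.
Initial conditions: a_0 = -1, a_1 = 1.
Setting the coefficient of each power of x to zero and solving order by order (substituting the coefficients already found):
  x^0: 2 a_2 + 2 a_0 = 0  ->  2 a_2 = -2 a_0 = 2  ->  a_2 = 1
  x^1: 6 a_3 + 4 a_1 = 0  ->  6 a_3 = -4 a_1 = -4  ->  a_3 = -2/3
  x^2: 12 a_4 + 10 a_2 = 0  ->  12 a_4 = -10 a_2 = -10  ->  a_4 = -5/6
  x^3: 20 a_5 + 20 a_3 = 0  ->  20 a_5 = -20 a_3 = 40/3  ->  a_5 = 2/3
Truncated series: y(x) = -1 + x + x^2 - (2/3) x^3 - (5/6) x^4 + (2/3) x^5 + O(x^6).

a_0 = -1; a_1 = 1; a_2 = 1; a_3 = -2/3; a_4 = -5/6; a_5 = 2/3


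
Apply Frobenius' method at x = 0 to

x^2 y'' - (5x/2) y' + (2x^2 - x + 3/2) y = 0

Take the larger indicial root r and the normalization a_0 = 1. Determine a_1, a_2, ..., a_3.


Write in Frobenius form y'' + (p(x)/x) y' + (q(x)/x^2) y = 0:
  p(x) = -5/2,  q(x) = 2x^2 - x + 3/2.
Indicial equation: r(r-1) + (-5/2) r + (3/2) = 0 -> roots r_1 = 3, r_2 = 1/2.
Take r = r_1 = 3. Let y(x) = x^r sum_{n>=0} a_n x^n with a_0 = 1.
Substitute y = x^r sum a_n x^n and match x^{r+n}. The recurrence is
  D(n) a_n - 1 a_{n-1} + 2 a_{n-2} = 0,  where D(n) = (r+n)(r+n-1) + (-5/2)(r+n) + (3/2).
  a_n = [1 a_{n-1} - 2 a_{n-2}] / D(n).
Since the indicial polynomial factors as (r - r_1)(r - r_2), D(n) = (r_1 + n - r_1)(r_1 + n - r_2) = n(n + 5/2).
Evaluating step by step (a_0 = 1):
  n = 1: D(1) = 1(1 + 5/2) = 7/2; numerator = 1(1) = 1; a_1 = (1)/(7/2) = 2/7
  n = 2: D(2) = 2(2 + 5/2) = 9; numerator = 1(2/7) - 2(1) = -12/7; a_2 = (-12/7)/(9) = -4/21
  n = 3: D(3) = 3(3 + 5/2) = 33/2; numerator = 1(-4/21) - 2(2/7) = -16/21; a_3 = (-16/21)/(33/2) = -32/693

r = 3; a_0 = 1; a_1 = 2/7; a_2 = -4/21; a_3 = -32/693


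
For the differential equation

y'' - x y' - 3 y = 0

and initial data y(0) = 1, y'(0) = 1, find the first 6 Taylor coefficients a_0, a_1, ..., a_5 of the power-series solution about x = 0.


Ansatz: y(x) = sum_{n>=0} a_n x^n, so y'(x) = sum_{n>=1} n a_n x^(n-1) and y''(x) = sum_{n>=2} n(n-1) a_n x^(n-2).
Substitute into P(x) y'' + Q(x) y' + R(x) y = 0 with P(x) = 1, Q(x) = -x, R(x) = -3, and match powers of x.
Initial conditions: a_0 = 1, a_1 = 1.
Setting the coefficient of each power of x to zero and solving order by order (substituting the coefficients already found):
  x^0: 2 a_2 - 3 a_0 = 0  ->  2 a_2 = 3 a_0 = 3  ->  a_2 = 3/2
  x^1: 6 a_3 - 4 a_1 = 0  ->  6 a_3 = 4 a_1 = 4  ->  a_3 = 2/3
  x^2: 12 a_4 - 5 a_2 = 0  ->  12 a_4 = 5 a_2 = 15/2  ->  a_4 = 5/8
  x^3: 20 a_5 - 6 a_3 = 0  ->  20 a_5 = 6 a_3 = 4  ->  a_5 = 1/5
Truncated series: y(x) = 1 + x + (3/2) x^2 + (2/3) x^3 + (5/8) x^4 + (1/5) x^5 + O(x^6).

a_0 = 1; a_1 = 1; a_2 = 3/2; a_3 = 2/3; a_4 = 5/8; a_5 = 1/5


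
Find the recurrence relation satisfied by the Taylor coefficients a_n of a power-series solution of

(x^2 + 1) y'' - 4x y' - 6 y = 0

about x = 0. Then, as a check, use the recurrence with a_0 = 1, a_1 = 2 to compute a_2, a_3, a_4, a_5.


Substitute y = sum_n a_n x^n.
(1 + 1 x^2) y'' contributes (n+2)(n+1) a_{n+2} + n(n-1) a_n at x^n.
-4 x y'(x) contributes -4 n a_n at x^n.
-6 y(x) contributes -6 a_n at x^n.
Matching x^n: (n+2)(n+1) a_{n+2} + (n(n-1) - 4 n - 6) a_n = 0.
Thus a_{n+2} = (-n(n-1) + 4 n + 6) / ((n+1)(n+2)) * a_n.

Check with a_0 = 1, a_1 = 2 (apply the recurrence for n = 0, 1, 2, 3): a_0 = 1, a_1 = 2, a_2 = 3, a_3 = 10/3, a_4 = 3, a_5 = 2.

a_(n+2) = (-n(n-1) + 4 n + 6) / ((n+1)(n+2)) * a_n; check: a_0 = 1, a_1 = 2, a_2 = 3, a_3 = 10/3, a_4 = 3, a_5 = 2


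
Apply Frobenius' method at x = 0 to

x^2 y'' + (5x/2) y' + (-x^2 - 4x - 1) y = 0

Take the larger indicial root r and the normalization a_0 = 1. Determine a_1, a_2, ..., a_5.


Write in Frobenius form y'' + (p(x)/x) y' + (q(x)/x^2) y = 0:
  p(x) = 5/2,  q(x) = -x^2 - 4x - 1.
Indicial equation: r(r-1) + (5/2) r + (-1) = 0 -> roots r_1 = 1/2, r_2 = -2.
Take r = r_1 = 1/2. Let y(x) = x^r sum_{n>=0} a_n x^n with a_0 = 1.
Substitute y = x^r sum a_n x^n and match x^{r+n}. The recurrence is
  D(n) a_n - 4 a_{n-1} - 1 a_{n-2} = 0,  where D(n) = (r+n)(r+n-1) + (5/2)(r+n) + (-1).
  a_n = [4 a_{n-1} + 1 a_{n-2}] / D(n).
Since the indicial polynomial factors as (r - r_1)(r - r_2), D(n) = (r_1 + n - r_1)(r_1 + n - r_2) = n(n + 5/2).
Evaluating step by step (a_0 = 1):
  n = 1: D(1) = 1(1 + 5/2) = 7/2; numerator = 4(1) = 4; a_1 = (4)/(7/2) = 8/7
  n = 2: D(2) = 2(2 + 5/2) = 9; numerator = 4(8/7) + 1(1) = 39/7; a_2 = (39/7)/(9) = 13/21
  n = 3: D(3) = 3(3 + 5/2) = 33/2; numerator = 4(13/21) + 1(8/7) = 76/21; a_3 = (76/21)/(33/2) = 152/693
  n = 4: D(4) = 4(4 + 5/2) = 26; numerator = 4(152/693) + 1(13/21) = 1037/693; a_4 = (1037/693)/(26) = 1037/18018
  n = 5: D(5) = 5(5 + 5/2) = 75/2; numerator = 4(1037/18018) + 1(152/693) = 450/1001; a_5 = (450/1001)/(75/2) = 12/1001

r = 1/2; a_0 = 1; a_1 = 8/7; a_2 = 13/21; a_3 = 152/693; a_4 = 1037/18018; a_5 = 12/1001


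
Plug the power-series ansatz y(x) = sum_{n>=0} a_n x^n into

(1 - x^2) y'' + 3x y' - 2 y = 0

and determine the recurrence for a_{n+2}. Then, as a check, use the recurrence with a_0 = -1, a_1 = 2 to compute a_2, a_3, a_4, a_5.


Substitute y = sum_n a_n x^n.
(1 - 1 x^2) y'' contributes (n+2)(n+1) a_{n+2} - n(n-1) a_n at x^n.
3 x y'(x) contributes 3 n a_n at x^n.
-2 y(x) contributes -2 a_n at x^n.
Matching x^n: (n+2)(n+1) a_{n+2} + (-n(n-1) + 3 n - 2) a_n = 0.
Thus a_{n+2} = (n(n-1) - 3 n + 2) / ((n+1)(n+2)) * a_n.

Check with a_0 = -1, a_1 = 2 (apply the recurrence for n = 0, 1, 2, 3): a_0 = -1, a_1 = 2, a_2 = -1, a_3 = -1/3, a_4 = 1/6, a_5 = 1/60.

a_(n+2) = (n(n-1) - 3 n + 2) / ((n+1)(n+2)) * a_n; check: a_0 = -1, a_1 = 2, a_2 = -1, a_3 = -1/3, a_4 = 1/6, a_5 = 1/60


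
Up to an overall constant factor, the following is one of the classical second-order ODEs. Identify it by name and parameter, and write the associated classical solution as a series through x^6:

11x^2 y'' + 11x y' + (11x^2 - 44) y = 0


All three coefficients share the factor 11; dividing through by 11 gives  x^2 y'' + x y' + (x^2 - 4) y = 0.
This matches the Bessel equation x^2 y'' + x y' + (x^2 - nu^2) y = 0 with nu^2 = 4, so nu = 2; the solution bounded at x = 0 is J_2(x).
Frobenius at x = 0: indicial roots ±nu; for r = nu the recurrence k(k + 2nu) c_k = -c_{k-2} gives the standard series J_nu(x) = sum_{k>=0} (-1)^k / (k! (k+nu)!) (x/2)^(2k+nu). Evaluate the first 3 terms:
  k = 0: (-1)^0 / (0! * 2! * 2^2) x^2 = 1/(1*2*4) x^2 = (1/8) x^2
  k = 1: (-1)^1 / (1! * 3! * 2^4) x^4 = -1/(1*6*16) x^4 = (-1/96) x^4
  k = 2: (-1)^2 / (2! * 4! * 2^6) x^6 = 1/(2*24*64) x^6 = (1/3072) x^6
Hence J_2(x) = x^6/3072 - x^4/96 + x^2/8 + ....

J_2(x); series = x^6/3072 - x^4/96 + x^2/8


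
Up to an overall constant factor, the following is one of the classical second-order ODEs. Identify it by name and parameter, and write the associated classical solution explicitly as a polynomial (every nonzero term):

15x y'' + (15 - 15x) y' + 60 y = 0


All three coefficients share the factor 15; dividing through by 15 gives  x y'' + (1 - x) y' + 4 y = 0.
This matches the Laguerre equation x y'' + (1 - x) y' + n y = 0 with n = 4; the polynomial solution is L_4(x).
With y = sum_k a_k x^k, matching x^k gives (k+1)k a_{k+1} + (k+1) a_{k+1} - k a_k + n a_k = 0, i.e. (k+1)^2 a_{k+1} = (k - n) a_k = (k - 4) a_k. The right side vanishes at k = 4, so the series terminates at degree 4.
Standard normalization L_n(0) = 1 gives a_0 = 1. Work upward with a_{k+1} = (k - 4) a_k / (k+1)^2:
  a_1 = (0 - 4)(1) / 1^2 = -4/1 = -4
  a_2 = (1 - 4)(-4) / 2^2 = 12/4 = 3
  a_3 = (2 - 4)(3) / 3^2 = -6/9 = -2/3
  a_4 = (3 - 4)(-2/3) / 4^2 = (2/3)/16 = 1/24
Hence L_4(x) = x^4/24 - 2 x^3/3 + 3 x^2 - 4 x + 1.

L_4(x); series = x^4/24 - 2 x^3/3 + 3 x^2 - 4 x + 1


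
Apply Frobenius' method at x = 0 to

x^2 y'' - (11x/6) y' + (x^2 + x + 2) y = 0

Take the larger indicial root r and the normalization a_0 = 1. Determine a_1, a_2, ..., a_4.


Write in Frobenius form y'' + (p(x)/x) y' + (q(x)/x^2) y = 0:
  p(x) = -11/6,  q(x) = x^2 + x + 2.
Indicial equation: r(r-1) + (-11/6) r + (2) = 0 -> roots r_1 = 3/2, r_2 = 4/3.
Take r = r_1 = 3/2. Let y(x) = x^r sum_{n>=0} a_n x^n with a_0 = 1.
Substitute y = x^r sum a_n x^n and match x^{r+n}. The recurrence is
  D(n) a_n + 1 a_{n-1} + 1 a_{n-2} = 0,  where D(n) = (r+n)(r+n-1) + (-11/6)(r+n) + (2).
  a_n = [-1 a_{n-1} - 1 a_{n-2}] / D(n).
Since the indicial polynomial factors as (r - r_1)(r - r_2), D(n) = (r_1 + n - r_1)(r_1 + n - r_2) = n(n + 1/6).
Evaluating step by step (a_0 = 1):
  n = 1: D(1) = 1(1 + 1/6) = 7/6; numerator = -1(1) = -1; a_1 = (-1)/(7/6) = -6/7
  n = 2: D(2) = 2(2 + 1/6) = 13/3; numerator = -1(-6/7) - 1(1) = -1/7; a_2 = (-1/7)/(13/3) = -3/91
  n = 3: D(3) = 3(3 + 1/6) = 19/2; numerator = -1(-3/91) - 1(-6/7) = 81/91; a_3 = (81/91)/(19/2) = 162/1729
  n = 4: D(4) = 4(4 + 1/6) = 50/3; numerator = -1(162/1729) - 1(-3/91) = -15/247; a_4 = (-15/247)/(50/3) = -9/2470

r = 3/2; a_0 = 1; a_1 = -6/7; a_2 = -3/91; a_3 = 162/1729; a_4 = -9/2470


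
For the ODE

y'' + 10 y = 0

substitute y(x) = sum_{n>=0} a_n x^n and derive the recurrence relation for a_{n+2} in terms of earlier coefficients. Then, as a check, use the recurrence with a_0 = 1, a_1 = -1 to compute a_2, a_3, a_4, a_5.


Substitute y = sum_n a_n x^n into y'' + (const) y = 0.
y''(x) = sum_{n>=0} (n+2)(n+1) a_{n+2} x^n.
The ODE becomes sum_n [(n+2)(n+1) a_{n+2} + 10 a_n] x^n = 0.
Setting each coefficient to zero gives the recurrence:
  (n+2)(n+1) a_{n+2} + 10 a_n = 0,
  a_{n+2} = -10 / ((n+1)(n+2)) a_n.

Check with a_0 = 1, a_1 = -1 (apply the recurrence for n = 0, 1, 2, 3): a_0 = 1, a_1 = -1, a_2 = -5, a_3 = 5/3, a_4 = 25/6, a_5 = -5/6.

a_{n+2} = -10/((n+1)(n+2)) * a_n; check: a_0 = 1, a_1 = -1, a_2 = -5, a_3 = 5/3, a_4 = 25/6, a_5 = -5/6


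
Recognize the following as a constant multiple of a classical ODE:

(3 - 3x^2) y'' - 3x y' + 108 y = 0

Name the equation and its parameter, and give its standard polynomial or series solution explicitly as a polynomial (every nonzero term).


All three coefficients share the factor 3; dividing through by 3 gives  (1 - x^2) y'' - x y' + 36 y = 0.
This matches the Chebyshev equation (1 - x^2) y'' - x y' + n^2 y = 0 (note the -x y' term, not -2x y') with n^2 = 36, so n = 6; the polynomial solution is T_6(x).
With y = sum_k a_k x^k, matching x^k gives (k+2)(k+1) a_{k+2} = (k^2 - n^2) a_k = (k - 6)(k + 6) a_k. The right side vanishes at k = 6, so the series with the parity of 6 terminates at degree 6.
Standard normalization: leading coefficient of T_n is 2^(n-1), so a_6 = 2^5 = 32. Work downward with a_k = (k+1)(k+2) a_{k+2} / ((k - 6)(k + 6)):
  a_4 = (5)(6)(32) / ((4 - 6)(4 + 6)) = 960/(-20) = -48
  a_2 = (3)(4)(-48) / ((2 - 6)(2 + 6)) = -576/(-32) = 18
  a_0 = (1)(2)(18) / ((0 - 6)(0 + 6)) = 36/(-36) = -1
Hence T_6(x) = 32 x^6 - 48 x^4 + 18 x^2 - 1.

T_6(x); series = 32 x^6 - 48 x^4 + 18 x^2 - 1


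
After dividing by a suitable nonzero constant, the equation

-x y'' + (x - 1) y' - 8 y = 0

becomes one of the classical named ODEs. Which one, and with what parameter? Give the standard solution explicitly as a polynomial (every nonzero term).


All three coefficients share the factor -1; dividing through by -1 gives  x y'' + (1 - x) y' + 8 y = 0.
This matches the Laguerre equation x y'' + (1 - x) y' + n y = 0 with n = 8; the polynomial solution is L_8(x).
With y = sum_k a_k x^k, matching x^k gives (k+1)k a_{k+1} + (k+1) a_{k+1} - k a_k + n a_k = 0, i.e. (k+1)^2 a_{k+1} = (k - n) a_k = (k - 8) a_k. The right side vanishes at k = 8, so the series terminates at degree 8.
Standard normalization L_n(0) = 1 gives a_0 = 1. Work upward with a_{k+1} = (k - 8) a_k / (k+1)^2:
  a_1 = (0 - 8)(1) / 1^2 = -8/1 = -8
  a_2 = (1 - 8)(-8) / 2^2 = 56/4 = 14
  a_3 = (2 - 8)(14) / 3^2 = -84/9 = -28/3
  a_4 = (3 - 8)(-28/3) / 4^2 = (140/3)/16 = 35/12
  a_5 = (4 - 8)(35/12) / 5^2 = (-35/3)/25 = -7/15
  a_6 = (5 - 8)(-7/15) / 6^2 = (7/5)/36 = 7/180
  a_7 = (6 - 8)(7/180) / 7^2 = (-7/90)/49 = -1/630
  a_8 = (7 - 8)(-1/630) / 8^2 = (1/630)/64 = 1/40320
Hence L_8(x) = x^8/40320 - x^7/630 + 7 x^6/180 - 7 x^5/15 + 35 x^4/12 - 28 x^3/3 + 14 x^2 - 8 x + 1.

L_8(x); series = x^8/40320 - x^7/630 + 7 x^6/180 - 7 x^5/15 + 35 x^4/12 - 28 x^3/3 + 14 x^2 - 8 x + 1


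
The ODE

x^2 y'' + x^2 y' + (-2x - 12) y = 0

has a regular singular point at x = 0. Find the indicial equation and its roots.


Divide by x^2 to reach normal form y'' + P_1(x) y' + P_2(x) y = 0 with P_1(x) = 1 and P_2(x) = -2/x - 12/x^2.
x = 0 is a singular point because the y-coefficient -2/x - 12/x^2 has a pole at x = 0.
It is a regular singular point because x P_1(x) = p(x) = x and x^2 P_2(x) = q(x) = -2x - 12 are polynomials, hence analytic at x = 0.
p(0) = 0,  q(0) = -12.
Indicial equation: r(r-1) + p(0) r + q(0) = 0, i.e. r^2 + (p(0) - 1) r + q(0) = 0, i.e. r^2 - 1 r - 12 = 0.
Discriminant: (-1)^2 - 4(-12) = 49, so r = (1 ± 7)/2.
Solving: r_1 = 4, r_2 = -3.

indicial: r^2 - 1 r - 12 = 0; roots r_1 = 4, r_2 = -3


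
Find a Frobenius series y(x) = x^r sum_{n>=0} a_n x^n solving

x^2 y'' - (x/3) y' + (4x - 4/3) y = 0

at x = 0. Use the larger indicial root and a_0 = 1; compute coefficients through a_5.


Write in Frobenius form y'' + (p(x)/x) y' + (q(x)/x^2) y = 0:
  p(x) = -1/3,  q(x) = 4x - 4/3.
Indicial equation: r(r-1) + (-1/3) r + (-4/3) = 0 -> roots r_1 = 2, r_2 = -2/3.
Take r = r_1 = 2. Let y(x) = x^r sum_{n>=0} a_n x^n with a_0 = 1.
Substitute y = x^r sum a_n x^n and match x^{r+n}. The recurrence is
  D(n) a_n + 4 a_{n-1} = 0,  where D(n) = (r+n)(r+n-1) + (-1/3)(r+n) + (-4/3).
  a_n = -4 / D(n) * a_{n-1}.
Since the indicial polynomial factors as (r - r_1)(r - r_2), D(n) = (r_1 + n - r_1)(r_1 + n - r_2) = n(n + 8/3).
Evaluating step by step (a_0 = 1):
  n = 1: D(1) = 1(1 + 8/3) = 11/3; numerator = -4(1) = -4; a_1 = (-4)/(11/3) = -12/11
  n = 2: D(2) = 2(2 + 8/3) = 28/3; numerator = -4(-12/11) = 48/11; a_2 = (48/11)/(28/3) = 36/77
  n = 3: D(3) = 3(3 + 8/3) = 17; numerator = -4(36/77) = -144/77; a_3 = (-144/77)/(17) = -144/1309
  n = 4: D(4) = 4(4 + 8/3) = 80/3; numerator = -4(-144/1309) = 576/1309; a_4 = (576/1309)/(80/3) = 108/6545
  n = 5: D(5) = 5(5 + 8/3) = 115/3; numerator = -4(108/6545) = -432/6545; a_5 = (-432/6545)/(115/3) = -1296/752675

r = 2; a_0 = 1; a_1 = -12/11; a_2 = 36/77; a_3 = -144/1309; a_4 = 108/6545; a_5 = -1296/752675


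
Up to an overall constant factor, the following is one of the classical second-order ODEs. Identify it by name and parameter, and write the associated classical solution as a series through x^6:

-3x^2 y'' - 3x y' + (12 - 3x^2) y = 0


All three coefficients share the factor -3; dividing through by -3 gives  x^2 y'' + x y' + (x^2 - 4) y = 0.
This matches the Bessel equation x^2 y'' + x y' + (x^2 - nu^2) y = 0 with nu^2 = 4, so nu = 2; the solution bounded at x = 0 is J_2(x).
Frobenius at x = 0: indicial roots ±nu; for r = nu the recurrence k(k + 2nu) c_k = -c_{k-2} gives the standard series J_nu(x) = sum_{k>=0} (-1)^k / (k! (k+nu)!) (x/2)^(2k+nu). Evaluate the first 3 terms:
  k = 0: (-1)^0 / (0! * 2! * 2^2) x^2 = 1/(1*2*4) x^2 = (1/8) x^2
  k = 1: (-1)^1 / (1! * 3! * 2^4) x^4 = -1/(1*6*16) x^4 = (-1/96) x^4
  k = 2: (-1)^2 / (2! * 4! * 2^6) x^6 = 1/(2*24*64) x^6 = (1/3072) x^6
Hence J_2(x) = x^6/3072 - x^4/96 + x^2/8 + ....

J_2(x); series = x^6/3072 - x^4/96 + x^2/8


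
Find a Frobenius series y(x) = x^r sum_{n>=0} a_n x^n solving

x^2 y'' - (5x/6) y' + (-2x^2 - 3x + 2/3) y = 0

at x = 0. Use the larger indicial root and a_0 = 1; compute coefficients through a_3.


Write in Frobenius form y'' + (p(x)/x) y' + (q(x)/x^2) y = 0:
  p(x) = -5/6,  q(x) = -2x^2 - 3x + 2/3.
Indicial equation: r(r-1) + (-5/6) r + (2/3) = 0 -> roots r_1 = 4/3, r_2 = 1/2.
Take r = r_1 = 4/3. Let y(x) = x^r sum_{n>=0} a_n x^n with a_0 = 1.
Substitute y = x^r sum a_n x^n and match x^{r+n}. The recurrence is
  D(n) a_n - 3 a_{n-1} - 2 a_{n-2} = 0,  where D(n) = (r+n)(r+n-1) + (-5/6)(r+n) + (2/3).
  a_n = [3 a_{n-1} + 2 a_{n-2}] / D(n).
Since the indicial polynomial factors as (r - r_1)(r - r_2), D(n) = (r_1 + n - r_1)(r_1 + n - r_2) = n(n + 5/6).
Evaluating step by step (a_0 = 1):
  n = 1: D(1) = 1(1 + 5/6) = 11/6; numerator = 3(1) = 3; a_1 = (3)/(11/6) = 18/11
  n = 2: D(2) = 2(2 + 5/6) = 17/3; numerator = 3(18/11) + 2(1) = 76/11; a_2 = (76/11)/(17/3) = 228/187
  n = 3: D(3) = 3(3 + 5/6) = 23/2; numerator = 3(228/187) + 2(18/11) = 1296/187; a_3 = (1296/187)/(23/2) = 2592/4301

r = 4/3; a_0 = 1; a_1 = 18/11; a_2 = 228/187; a_3 = 2592/4301


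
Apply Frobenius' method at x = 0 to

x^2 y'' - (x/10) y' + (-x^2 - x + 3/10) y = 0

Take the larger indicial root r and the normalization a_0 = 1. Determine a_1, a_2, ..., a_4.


Write in Frobenius form y'' + (p(x)/x) y' + (q(x)/x^2) y = 0:
  p(x) = -1/10,  q(x) = -x^2 - x + 3/10.
Indicial equation: r(r-1) + (-1/10) r + (3/10) = 0 -> roots r_1 = 3/5, r_2 = 1/2.
Take r = r_1 = 3/5. Let y(x) = x^r sum_{n>=0} a_n x^n with a_0 = 1.
Substitute y = x^r sum a_n x^n and match x^{r+n}. The recurrence is
  D(n) a_n - 1 a_{n-1} - 1 a_{n-2} = 0,  where D(n) = (r+n)(r+n-1) + (-1/10)(r+n) + (3/10).
  a_n = [1 a_{n-1} + 1 a_{n-2}] / D(n).
Since the indicial polynomial factors as (r - r_1)(r - r_2), D(n) = (r_1 + n - r_1)(r_1 + n - r_2) = n(n + 1/10).
Evaluating step by step (a_0 = 1):
  n = 1: D(1) = 1(1 + 1/10) = 11/10; numerator = 1(1) = 1; a_1 = (1)/(11/10) = 10/11
  n = 2: D(2) = 2(2 + 1/10) = 21/5; numerator = 1(10/11) + 1(1) = 21/11; a_2 = (21/11)/(21/5) = 5/11
  n = 3: D(3) = 3(3 + 1/10) = 93/10; numerator = 1(5/11) + 1(10/11) = 15/11; a_3 = (15/11)/(93/10) = 50/341
  n = 4: D(4) = 4(4 + 1/10) = 82/5; numerator = 1(50/341) + 1(5/11) = 205/341; a_4 = (205/341)/(82/5) = 25/682

r = 3/5; a_0 = 1; a_1 = 10/11; a_2 = 5/11; a_3 = 50/341; a_4 = 25/682


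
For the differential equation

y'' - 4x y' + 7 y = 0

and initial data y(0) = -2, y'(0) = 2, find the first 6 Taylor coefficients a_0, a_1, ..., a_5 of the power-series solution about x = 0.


Ansatz: y(x) = sum_{n>=0} a_n x^n, so y'(x) = sum_{n>=1} n a_n x^(n-1) and y''(x) = sum_{n>=2} n(n-1) a_n x^(n-2).
Substitute into P(x) y'' + Q(x) y' + R(x) y = 0 with P(x) = 1, Q(x) = -4x, R(x) = 7, and match powers of x.
Initial conditions: a_0 = -2, a_1 = 2.
Setting the coefficient of each power of x to zero and solving order by order (substituting the coefficients already found):
  x^0: 2 a_2 + 7 a_0 = 0  ->  2 a_2 = -7 a_0 = 14  ->  a_2 = 7
  x^1: 6 a_3 + 3 a_1 = 0  ->  6 a_3 = -3 a_1 = -6  ->  a_3 = -1
  x^2: 12 a_4 - a_2 = 0  ->  12 a_4 = a_2 = 7  ->  a_4 = 7/12
  x^3: 20 a_5 - 5 a_3 = 0  ->  20 a_5 = 5 a_3 = -5  ->  a_5 = -1/4
Truncated series: y(x) = -2 + 2 x + 7 x^2 - x^3 + (7/12) x^4 - (1/4) x^5 + O(x^6).

a_0 = -2; a_1 = 2; a_2 = 7; a_3 = -1; a_4 = 7/12; a_5 = -1/4


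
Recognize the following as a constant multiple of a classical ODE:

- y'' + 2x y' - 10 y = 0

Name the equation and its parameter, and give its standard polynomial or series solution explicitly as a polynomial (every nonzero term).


All three coefficients share the factor -1; dividing through by -1 gives  y'' - 2x y' + 10 y = 0.
This matches the Hermite equation y'' - 2x y' + 2n y = 0 with 2n = 10, so n = 5; the polynomial solution is H_5(x).
With y = sum_k a_k x^k, matching x^k gives (k+2)(k+1) a_{k+2} = 2(k - n) a_k = 2(k - 5) a_k. The right side vanishes at k = 5, so the series with the parity of 5 terminates at degree 5.
Standard normalization: leading coefficient of H_n is 2^n, so a_5 = 2^5 = 32. Work downward with a_k = (k+1)(k+2) a_{k+2} / (2(k - n)):
  a_3 = (4)(5)(32) / (2(3 - 5)) = 640/(-4) = -160
  a_1 = (2)(3)(-160) / (2(1 - 5)) = -960/(-8) = 120
Hence H_5(x) = 32 x^5 - 160 x^3 + 120 x.

H_5(x); series = 32 x^5 - 160 x^3 + 120 x


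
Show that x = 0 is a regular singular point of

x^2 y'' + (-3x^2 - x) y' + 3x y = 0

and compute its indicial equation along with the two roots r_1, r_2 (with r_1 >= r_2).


Divide by x^2 to reach normal form y'' + P_1(x) y' + P_2(x) y = 0 with P_1(x) = -3 - 1/x and P_2(x) = 3/x.
x = 0 is a singular point because the y'-coefficient -3 - 1/x has a pole at x = 0 and the y-coefficient 3/x has a pole at x = 0.
It is a regular singular point because x P_1(x) = p(x) = -3x - 1 and x^2 P_2(x) = q(x) = 3x are polynomials, hence analytic at x = 0.
p(0) = -1,  q(0) = 0.
Indicial equation: r(r-1) + p(0) r + q(0) = 0, i.e. r^2 + (p(0) - 1) r + q(0) = 0, i.e. r^2 - 2 r = 0.
Discriminant: (-2)^2 - 4(0) = 4, so r = (2 ± 2)/2.
Solving: r_1 = 2, r_2 = 0.

indicial: r^2 - 2 r = 0; roots r_1 = 2, r_2 = 0


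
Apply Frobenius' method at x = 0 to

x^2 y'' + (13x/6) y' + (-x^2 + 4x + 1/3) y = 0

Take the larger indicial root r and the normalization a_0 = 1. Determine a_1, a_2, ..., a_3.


Write in Frobenius form y'' + (p(x)/x) y' + (q(x)/x^2) y = 0:
  p(x) = 13/6,  q(x) = -x^2 + 4x + 1/3.
Indicial equation: r(r-1) + (13/6) r + (1/3) = 0 -> roots r_1 = -1/2, r_2 = -2/3.
Take r = r_1 = -1/2. Let y(x) = x^r sum_{n>=0} a_n x^n with a_0 = 1.
Substitute y = x^r sum a_n x^n and match x^{r+n}. The recurrence is
  D(n) a_n + 4 a_{n-1} - 1 a_{n-2} = 0,  where D(n) = (r+n)(r+n-1) + (13/6)(r+n) + (1/3).
  a_n = [-4 a_{n-1} + 1 a_{n-2}] / D(n).
Since the indicial polynomial factors as (r - r_1)(r - r_2), D(n) = (r_1 + n - r_1)(r_1 + n - r_2) = n(n + 1/6).
Evaluating step by step (a_0 = 1):
  n = 1: D(1) = 1(1 + 1/6) = 7/6; numerator = -4(1) = -4; a_1 = (-4)/(7/6) = -24/7
  n = 2: D(2) = 2(2 + 1/6) = 13/3; numerator = -4(-24/7) + 1(1) = 103/7; a_2 = (103/7)/(13/3) = 309/91
  n = 3: D(3) = 3(3 + 1/6) = 19/2; numerator = -4(309/91) + 1(-24/7) = -1548/91; a_3 = (-1548/91)/(19/2) = -3096/1729

r = -1/2; a_0 = 1; a_1 = -24/7; a_2 = 309/91; a_3 = -3096/1729


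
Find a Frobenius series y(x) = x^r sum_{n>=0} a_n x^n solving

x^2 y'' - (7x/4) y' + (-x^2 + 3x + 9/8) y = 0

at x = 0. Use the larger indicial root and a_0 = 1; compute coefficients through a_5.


Write in Frobenius form y'' + (p(x)/x) y' + (q(x)/x^2) y = 0:
  p(x) = -7/4,  q(x) = -x^2 + 3x + 9/8.
Indicial equation: r(r-1) + (-7/4) r + (9/8) = 0 -> roots r_1 = 9/4, r_2 = 1/2.
Take r = r_1 = 9/4. Let y(x) = x^r sum_{n>=0} a_n x^n with a_0 = 1.
Substitute y = x^r sum a_n x^n and match x^{r+n}. The recurrence is
  D(n) a_n + 3 a_{n-1} - 1 a_{n-2} = 0,  where D(n) = (r+n)(r+n-1) + (-7/4)(r+n) + (9/8).
  a_n = [-3 a_{n-1} + 1 a_{n-2}] / D(n).
Since the indicial polynomial factors as (r - r_1)(r - r_2), D(n) = (r_1 + n - r_1)(r_1 + n - r_2) = n(n + 7/4).
Evaluating step by step (a_0 = 1):
  n = 1: D(1) = 1(1 + 7/4) = 11/4; numerator = -3(1) = -3; a_1 = (-3)/(11/4) = -12/11
  n = 2: D(2) = 2(2 + 7/4) = 15/2; numerator = -3(-12/11) + 1(1) = 47/11; a_2 = (47/11)/(15/2) = 94/165
  n = 3: D(3) = 3(3 + 7/4) = 57/4; numerator = -3(94/165) + 1(-12/11) = -14/5; a_3 = (-14/5)/(57/4) = -56/285
  n = 4: D(4) = 4(4 + 7/4) = 23; numerator = -3(-56/285) + 1(94/165) = 3634/3135; a_4 = (3634/3135)/(23) = 158/3135
  n = 5: D(5) = 5(5 + 7/4) = 135/4; numerator = -3(158/3135) + 1(-56/285) = -218/627; a_5 = (-218/627)/(135/4) = -872/84645

r = 9/4; a_0 = 1; a_1 = -12/11; a_2 = 94/165; a_3 = -56/285; a_4 = 158/3135; a_5 = -872/84645


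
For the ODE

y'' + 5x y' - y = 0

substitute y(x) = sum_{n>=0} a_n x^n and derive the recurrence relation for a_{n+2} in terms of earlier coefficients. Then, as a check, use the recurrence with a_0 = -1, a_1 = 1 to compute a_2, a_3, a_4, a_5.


Substitute y = sum_n a_n x^n.
y''(x) has coefficient (n+2)(n+1) a_{n+2} at x^n;
5 x y'(x) has coefficient 5 n a_n at x^n (shift);
-y(x) has coefficient -1 a_n at x^n.
Matching x^n: (n+2)(n+1) a_{n+2} + (5n - 1) a_n = 0.
Thus a_{n+2} = (-5n + 1) / ((n+1)(n+2)) * a_n.

Check with a_0 = -1, a_1 = 1 (apply the recurrence for n = 0, 1, 2, 3): a_0 = -1, a_1 = 1, a_2 = -1/2, a_3 = -2/3, a_4 = 3/8, a_5 = 7/15.

a_(n+2) = (-5n + 1) / ((n+1)(n+2)) * a_n; check: a_0 = -1, a_1 = 1, a_2 = -1/2, a_3 = -2/3, a_4 = 3/8, a_5 = 7/15


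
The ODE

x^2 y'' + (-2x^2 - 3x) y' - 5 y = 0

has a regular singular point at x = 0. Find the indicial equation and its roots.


Divide by x^2 to reach normal form y'' + P_1(x) y' + P_2(x) y = 0 with P_1(x) = -2 - 3/x and P_2(x) = -5/x^2.
x = 0 is a singular point because the y'-coefficient -2 - 3/x has a pole at x = 0 and the y-coefficient -5/x^2 has a pole at x = 0.
It is a regular singular point because x P_1(x) = p(x) = -2x - 3 and x^2 P_2(x) = q(x) = -5 are polynomials, hence analytic at x = 0.
p(0) = -3,  q(0) = -5.
Indicial equation: r(r-1) + p(0) r + q(0) = 0, i.e. r^2 + (p(0) - 1) r + q(0) = 0, i.e. r^2 - 4 r - 5 = 0.
Discriminant: (-4)^2 - 4(-5) = 36, so r = (4 ± 6)/2.
Solving: r_1 = 5, r_2 = -1.

indicial: r^2 - 4 r - 5 = 0; roots r_1 = 5, r_2 = -1


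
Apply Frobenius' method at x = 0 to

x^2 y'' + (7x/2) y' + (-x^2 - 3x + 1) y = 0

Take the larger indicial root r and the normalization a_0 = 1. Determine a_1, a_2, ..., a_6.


Write in Frobenius form y'' + (p(x)/x) y' + (q(x)/x^2) y = 0:
  p(x) = 7/2,  q(x) = -x^2 - 3x + 1.
Indicial equation: r(r-1) + (7/2) r + (1) = 0 -> roots r_1 = -1/2, r_2 = -2.
Take r = r_1 = -1/2. Let y(x) = x^r sum_{n>=0} a_n x^n with a_0 = 1.
Substitute y = x^r sum a_n x^n and match x^{r+n}. The recurrence is
  D(n) a_n - 3 a_{n-1} - 1 a_{n-2} = 0,  where D(n) = (r+n)(r+n-1) + (7/2)(r+n) + (1).
  a_n = [3 a_{n-1} + 1 a_{n-2}] / D(n).
Since the indicial polynomial factors as (r - r_1)(r - r_2), D(n) = (r_1 + n - r_1)(r_1 + n - r_2) = n(n + 3/2).
Evaluating step by step (a_0 = 1):
  n = 1: D(1) = 1(1 + 3/2) = 5/2; numerator = 3(1) = 3; a_1 = (3)/(5/2) = 6/5
  n = 2: D(2) = 2(2 + 3/2) = 7; numerator = 3(6/5) + 1(1) = 23/5; a_2 = (23/5)/(7) = 23/35
  n = 3: D(3) = 3(3 + 3/2) = 27/2; numerator = 3(23/35) + 1(6/5) = 111/35; a_3 = (111/35)/(27/2) = 74/315
  n = 4: D(4) = 4(4 + 3/2) = 22; numerator = 3(74/315) + 1(23/35) = 143/105; a_4 = (143/105)/(22) = 13/210
  n = 5: D(5) = 5(5 + 3/2) = 65/2; numerator = 3(13/210) + 1(74/315) = 53/126; a_5 = (53/126)/(65/2) = 53/4095
  n = 6: D(6) = 6(6 + 3/2) = 45; numerator = 3(53/4095) + 1(13/210) = 55/546; a_6 = (55/546)/(45) = 11/4914

r = -1/2; a_0 = 1; a_1 = 6/5; a_2 = 23/35; a_3 = 74/315; a_4 = 13/210; a_5 = 53/4095; a_6 = 11/4914


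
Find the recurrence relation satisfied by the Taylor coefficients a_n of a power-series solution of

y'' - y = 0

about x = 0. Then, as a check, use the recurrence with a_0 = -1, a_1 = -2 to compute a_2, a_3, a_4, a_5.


Substitute y = sum_n a_n x^n into y'' + (const) y = 0.
y''(x) = sum_{n>=0} (n+2)(n+1) a_{n+2} x^n.
The ODE becomes sum_n [(n+2)(n+1) a_{n+2} - 1 a_n] x^n = 0.
Setting each coefficient to zero gives the recurrence:
  (n+2)(n+1) a_{n+2} - 1 a_n = 0,
  a_{n+2} = 1 / ((n+1)(n+2)) a_n.

Check with a_0 = -1, a_1 = -2 (apply the recurrence for n = 0, 1, 2, 3): a_0 = -1, a_1 = -2, a_2 = -1/2, a_3 = -1/3, a_4 = -1/24, a_5 = -1/60.

a_{n+2} = 1/((n+1)(n+2)) * a_n; check: a_0 = -1, a_1 = -2, a_2 = -1/2, a_3 = -1/3, a_4 = -1/24, a_5 = -1/60


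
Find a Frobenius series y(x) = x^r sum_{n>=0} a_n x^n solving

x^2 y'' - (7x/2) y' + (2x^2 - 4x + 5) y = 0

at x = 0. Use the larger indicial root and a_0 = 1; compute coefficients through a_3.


Write in Frobenius form y'' + (p(x)/x) y' + (q(x)/x^2) y = 0:
  p(x) = -7/2,  q(x) = 2x^2 - 4x + 5.
Indicial equation: r(r-1) + (-7/2) r + (5) = 0 -> roots r_1 = 5/2, r_2 = 2.
Take r = r_1 = 5/2. Let y(x) = x^r sum_{n>=0} a_n x^n with a_0 = 1.
Substitute y = x^r sum a_n x^n and match x^{r+n}. The recurrence is
  D(n) a_n - 4 a_{n-1} + 2 a_{n-2} = 0,  where D(n) = (r+n)(r+n-1) + (-7/2)(r+n) + (5).
  a_n = [4 a_{n-1} - 2 a_{n-2}] / D(n).
Since the indicial polynomial factors as (r - r_1)(r - r_2), D(n) = (r_1 + n - r_1)(r_1 + n - r_2) = n(n + 1/2).
Evaluating step by step (a_0 = 1):
  n = 1: D(1) = 1(1 + 1/2) = 3/2; numerator = 4(1) = 4; a_1 = (4)/(3/2) = 8/3
  n = 2: D(2) = 2(2 + 1/2) = 5; numerator = 4(8/3) - 2(1) = 26/3; a_2 = (26/3)/(5) = 26/15
  n = 3: D(3) = 3(3 + 1/2) = 21/2; numerator = 4(26/15) - 2(8/3) = 8/5; a_3 = (8/5)/(21/2) = 16/105

r = 5/2; a_0 = 1; a_1 = 8/3; a_2 = 26/15; a_3 = 16/105


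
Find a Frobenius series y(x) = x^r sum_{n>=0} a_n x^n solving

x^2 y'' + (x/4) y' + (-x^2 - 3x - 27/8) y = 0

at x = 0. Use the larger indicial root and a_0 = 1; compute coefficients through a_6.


Write in Frobenius form y'' + (p(x)/x) y' + (q(x)/x^2) y = 0:
  p(x) = 1/4,  q(x) = -x^2 - 3x - 27/8.
Indicial equation: r(r-1) + (1/4) r + (-27/8) = 0 -> roots r_1 = 9/4, r_2 = -3/2.
Take r = r_1 = 9/4. Let y(x) = x^r sum_{n>=0} a_n x^n with a_0 = 1.
Substitute y = x^r sum a_n x^n and match x^{r+n}. The recurrence is
  D(n) a_n - 3 a_{n-1} - 1 a_{n-2} = 0,  where D(n) = (r+n)(r+n-1) + (1/4)(r+n) + (-27/8).
  a_n = [3 a_{n-1} + 1 a_{n-2}] / D(n).
Since the indicial polynomial factors as (r - r_1)(r - r_2), D(n) = (r_1 + n - r_1)(r_1 + n - r_2) = n(n + 15/4).
Evaluating step by step (a_0 = 1):
  n = 1: D(1) = 1(1 + 15/4) = 19/4; numerator = 3(1) = 3; a_1 = (3)/(19/4) = 12/19
  n = 2: D(2) = 2(2 + 15/4) = 23/2; numerator = 3(12/19) + 1(1) = 55/19; a_2 = (55/19)/(23/2) = 110/437
  n = 3: D(3) = 3(3 + 15/4) = 81/4; numerator = 3(110/437) + 1(12/19) = 606/437; a_3 = (606/437)/(81/4) = 808/11799
  n = 4: D(4) = 4(4 + 15/4) = 31; numerator = 3(808/11799) + 1(110/437) = 1798/3933; a_4 = (1798/3933)/(31) = 58/3933
  n = 5: D(5) = 5(5 + 15/4) = 175/4; numerator = 3(58/3933) + 1(808/11799) = 70/621; a_5 = (70/621)/(175/4) = 8/3105
  n = 6: D(6) = 6(6 + 15/4) = 117/2; numerator = 3(8/3105) + 1(58/3933) = 442/19665; a_6 = (442/19665)/(117/2) = 68/176985

r = 9/4; a_0 = 1; a_1 = 12/19; a_2 = 110/437; a_3 = 808/11799; a_4 = 58/3933; a_5 = 8/3105; a_6 = 68/176985


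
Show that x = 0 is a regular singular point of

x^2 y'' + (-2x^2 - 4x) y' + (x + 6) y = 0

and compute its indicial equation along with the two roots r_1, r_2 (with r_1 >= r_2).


Divide by x^2 to reach normal form y'' + P_1(x) y' + P_2(x) y = 0 with P_1(x) = -2 - 4/x and P_2(x) = 1/x + 6/x^2.
x = 0 is a singular point because the y'-coefficient -2 - 4/x has a pole at x = 0 and the y-coefficient 1/x + 6/x^2 has a pole at x = 0.
It is a regular singular point because x P_1(x) = p(x) = -2x - 4 and x^2 P_2(x) = q(x) = x + 6 are polynomials, hence analytic at x = 0.
p(0) = -4,  q(0) = 6.
Indicial equation: r(r-1) + p(0) r + q(0) = 0, i.e. r^2 + (p(0) - 1) r + q(0) = 0, i.e. r^2 - 5 r + 6 = 0.
Discriminant: (-5)^2 - 4(6) = 1, so r = (5 ± 1)/2.
Solving: r_1 = 3, r_2 = 2.

indicial: r^2 - 5 r + 6 = 0; roots r_1 = 3, r_2 = 2


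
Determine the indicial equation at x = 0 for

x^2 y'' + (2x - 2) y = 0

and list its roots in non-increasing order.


Divide by x^2 to reach normal form y'' + P_1(x) y' + P_2(x) y = 0 with P_1(x) = 0 and P_2(x) = 2/x - 2/x^2.
x = 0 is a singular point because the y-coefficient 2/x - 2/x^2 has a pole at x = 0.
It is a regular singular point because x P_1(x) = p(x) = 0 and x^2 P_2(x) = q(x) = 2x - 2 are polynomials, hence analytic at x = 0.
p(0) = 0,  q(0) = -2.
Indicial equation: r(r-1) + p(0) r + q(0) = 0, i.e. r^2 + (p(0) - 1) r + q(0) = 0, i.e. r^2 - 1 r - 2 = 0.
Discriminant: (-1)^2 - 4(-2) = 9, so r = (1 ± 3)/2.
Solving: r_1 = 2, r_2 = -1.

indicial: r^2 - 1 r - 2 = 0; roots r_1 = 2, r_2 = -1


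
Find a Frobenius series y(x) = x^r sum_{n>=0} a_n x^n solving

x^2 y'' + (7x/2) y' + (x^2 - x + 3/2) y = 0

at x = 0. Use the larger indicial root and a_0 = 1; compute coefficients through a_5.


Write in Frobenius form y'' + (p(x)/x) y' + (q(x)/x^2) y = 0:
  p(x) = 7/2,  q(x) = x^2 - x + 3/2.
Indicial equation: r(r-1) + (7/2) r + (3/2) = 0 -> roots r_1 = -1, r_2 = -3/2.
Take r = r_1 = -1. Let y(x) = x^r sum_{n>=0} a_n x^n with a_0 = 1.
Substitute y = x^r sum a_n x^n and match x^{r+n}. The recurrence is
  D(n) a_n - 1 a_{n-1} + 1 a_{n-2} = 0,  where D(n) = (r+n)(r+n-1) + (7/2)(r+n) + (3/2).
  a_n = [1 a_{n-1} - 1 a_{n-2}] / D(n).
Since the indicial polynomial factors as (r - r_1)(r - r_2), D(n) = (r_1 + n - r_1)(r_1 + n - r_2) = n(n + 1/2).
Evaluating step by step (a_0 = 1):
  n = 1: D(1) = 1(1 + 1/2) = 3/2; numerator = 1(1) = 1; a_1 = (1)/(3/2) = 2/3
  n = 2: D(2) = 2(2 + 1/2) = 5; numerator = 1(2/3) - 1(1) = -1/3; a_2 = (-1/3)/(5) = -1/15
  n = 3: D(3) = 3(3 + 1/2) = 21/2; numerator = 1(-1/15) - 1(2/3) = -11/15; a_3 = (-11/15)/(21/2) = -22/315
  n = 4: D(4) = 4(4 + 1/2) = 18; numerator = 1(-22/315) - 1(-1/15) = -1/315; a_4 = (-1/315)/(18) = -1/5670
  n = 5: D(5) = 5(5 + 1/2) = 55/2; numerator = 1(-1/5670) - 1(-22/315) = 79/1134; a_5 = (79/1134)/(55/2) = 79/31185

r = -1; a_0 = 1; a_1 = 2/3; a_2 = -1/15; a_3 = -22/315; a_4 = -1/5670; a_5 = 79/31185
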